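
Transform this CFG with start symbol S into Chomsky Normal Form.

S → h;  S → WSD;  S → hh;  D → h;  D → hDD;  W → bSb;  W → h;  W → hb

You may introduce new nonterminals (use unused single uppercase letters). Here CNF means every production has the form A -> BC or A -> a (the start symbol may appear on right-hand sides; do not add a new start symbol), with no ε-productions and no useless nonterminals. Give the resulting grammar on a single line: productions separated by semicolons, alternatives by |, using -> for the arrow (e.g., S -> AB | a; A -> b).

No ε-productions.
No unit productions to eliminate.
TERM: introduce B -> b, A -> h and substitute in every rule of length ≥2.
BIN: D -> ADD becomes D -> AC, C -> DD; S -> WSD becomes S -> WE, E -> SD; W -> BSB becomes W -> BF, F -> SB.

S -> h | AA | WE; A -> h; B -> b; C -> DD; D -> h | AC; E -> SD; F -> SB; W -> h | AB | BF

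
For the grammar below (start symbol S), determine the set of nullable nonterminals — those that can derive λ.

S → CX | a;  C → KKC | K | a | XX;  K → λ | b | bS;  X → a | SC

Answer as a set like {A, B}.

{C, K}

Directly nullable (have an ε-rule): {K}.
C is nullable via C -> K (every symbol on the right is already known nullable).
Not nullable: S, X — each has a terminal in every rule's right-hand side or depends on a non-nullable symbol.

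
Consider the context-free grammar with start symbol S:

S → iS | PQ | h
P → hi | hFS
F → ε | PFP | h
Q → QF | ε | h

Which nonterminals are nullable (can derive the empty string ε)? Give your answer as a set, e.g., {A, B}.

Directly nullable (have an ε-rule): {F, Q}.
Not nullable: P, S — each has a terminal in every rule's right-hand side or depends on a non-nullable symbol.

{F, Q}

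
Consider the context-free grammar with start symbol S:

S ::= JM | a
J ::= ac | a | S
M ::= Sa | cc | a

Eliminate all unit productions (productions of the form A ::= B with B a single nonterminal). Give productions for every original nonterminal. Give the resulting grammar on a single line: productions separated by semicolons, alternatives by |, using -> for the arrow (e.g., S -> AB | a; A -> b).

Unit productions: J->S.
Unit pairs (A ⇒* B via units): (J,S).
S: inherits non-unit rules of {S} → JM | a.
J: inherits non-unit rules of {J, S} → JM | a | ac.
M: inherits non-unit rules of {M} → Sa | a | cc.

S -> a | JM; J -> a | JM | ac; M -> a | Sa | cc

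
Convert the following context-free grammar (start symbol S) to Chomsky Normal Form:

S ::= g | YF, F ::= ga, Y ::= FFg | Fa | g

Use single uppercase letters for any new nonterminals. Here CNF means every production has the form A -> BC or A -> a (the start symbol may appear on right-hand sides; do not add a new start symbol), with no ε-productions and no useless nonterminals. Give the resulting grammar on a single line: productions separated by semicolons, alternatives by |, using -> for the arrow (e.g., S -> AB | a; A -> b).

No ε-productions.
No unit productions to eliminate.
TERM: introduce B -> a, A -> g and substitute in every rule of length ≥2.
BIN: Y -> FFA becomes Y -> FC, C -> FA.

S -> g | YF; A -> g; B -> a; C -> FA; F -> AB; Y -> g | FB | FC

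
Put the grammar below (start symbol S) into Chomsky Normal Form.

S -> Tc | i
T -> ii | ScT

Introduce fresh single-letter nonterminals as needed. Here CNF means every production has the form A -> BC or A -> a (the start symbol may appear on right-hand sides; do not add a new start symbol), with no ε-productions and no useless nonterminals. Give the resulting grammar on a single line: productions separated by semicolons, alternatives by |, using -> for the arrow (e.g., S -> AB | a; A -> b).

S -> i | TA; A -> c; B -> i; C -> AT; T -> BB | SC

No ε-productions.
No unit productions to eliminate.
TERM: introduce A -> c, B -> i and substitute in every rule of length ≥2.
BIN: T -> SAT becomes T -> SC, C -> AT.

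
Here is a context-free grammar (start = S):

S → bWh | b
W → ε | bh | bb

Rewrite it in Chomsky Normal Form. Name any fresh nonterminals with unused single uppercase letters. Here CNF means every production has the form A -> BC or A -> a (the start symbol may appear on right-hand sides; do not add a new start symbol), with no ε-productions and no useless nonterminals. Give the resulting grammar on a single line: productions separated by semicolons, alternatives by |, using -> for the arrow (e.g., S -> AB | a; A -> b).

S -> b | AB | AC; A -> b; B -> h; C -> WB; W -> AA | AB

Nullable: {W}; after ε-elimination: S -> b | bh | bWh; W -> bb | bh.
No unit productions to eliminate.
TERM: introduce A -> b, B -> h and substitute in every rule of length ≥2.
BIN: S -> AWB becomes S -> AC, C -> WB.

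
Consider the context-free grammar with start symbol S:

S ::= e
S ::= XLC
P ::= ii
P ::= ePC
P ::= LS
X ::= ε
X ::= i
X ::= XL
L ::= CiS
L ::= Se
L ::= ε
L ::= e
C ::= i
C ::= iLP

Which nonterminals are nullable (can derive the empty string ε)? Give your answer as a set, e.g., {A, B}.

{L, X}

Directly nullable (have an ε-rule): {L, X}.
Not nullable: C, P, S — each has a terminal in every rule's right-hand side or depends on a non-nullable symbol.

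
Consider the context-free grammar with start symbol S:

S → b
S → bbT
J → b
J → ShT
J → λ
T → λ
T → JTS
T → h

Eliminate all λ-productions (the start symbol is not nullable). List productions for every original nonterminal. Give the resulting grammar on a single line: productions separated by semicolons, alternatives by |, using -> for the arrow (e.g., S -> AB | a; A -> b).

Nullable set: {J, T}.
S -> bbT: T nullable, giving bb | bbT.
Drop J -> λ.
J -> ShT: T nullable, giving Sh | ShT.
Drop T -> λ.
T -> JTS: J, T nullable, giving JS | JTS | S | TS.
Unchanged (no nullable symbols): S -> b; J -> b; T -> h.

S -> b | bb | bbT; J -> b | Sh | ShT; T -> S | h | JS | TS | JTS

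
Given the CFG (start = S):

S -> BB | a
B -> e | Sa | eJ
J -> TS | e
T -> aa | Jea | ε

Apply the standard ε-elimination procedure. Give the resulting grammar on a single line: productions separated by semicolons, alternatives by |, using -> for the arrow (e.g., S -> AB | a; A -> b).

Nullable set: {T}.
J -> TS: T nullable, giving S | TS.
Drop T -> ε.
Unchanged (no nullable symbols): S -> BB; S -> a; B -> Sa; B -> e; B -> eJ; J -> e; T -> Jea; T -> aa.

S -> a | BB; B -> e | Sa | eJ; J -> S | e | TS; T -> aa | Jea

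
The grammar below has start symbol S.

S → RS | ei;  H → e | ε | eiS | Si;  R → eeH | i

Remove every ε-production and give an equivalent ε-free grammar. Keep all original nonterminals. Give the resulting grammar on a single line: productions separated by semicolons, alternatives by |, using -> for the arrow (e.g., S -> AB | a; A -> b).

S -> RS | ei; H -> e | Si | eiS; R -> i | ee | eeH

Nullable set: {H}.
Drop H -> ε.
R -> eeH: H nullable, giving ee | eeH.
Unchanged (no nullable symbols): S -> RS; S -> ei; H -> Si; H -> e; H -> eiS; R -> i.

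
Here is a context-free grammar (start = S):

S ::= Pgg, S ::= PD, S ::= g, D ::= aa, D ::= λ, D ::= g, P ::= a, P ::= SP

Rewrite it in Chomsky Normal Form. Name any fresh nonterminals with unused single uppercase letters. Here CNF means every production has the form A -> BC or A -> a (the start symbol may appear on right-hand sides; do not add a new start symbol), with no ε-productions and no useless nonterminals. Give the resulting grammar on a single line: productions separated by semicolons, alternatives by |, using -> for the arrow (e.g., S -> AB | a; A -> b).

Nullable: {D}; after ε-elimination: S -> P | g | PD | Pgg; D -> g | aa; P -> a | SP.
After unit-elimination: S -> a | g | PD | SP | Pgg; D -> g | aa; P -> a | SP.
TERM: introduce A -> a, B -> g and substitute in every rule of length ≥2.
BIN: S -> PBB becomes S -> PC, C -> BB.

S -> a | g | PC | PD | SP; A -> a; B -> g; C -> BB; D -> g | AA; P -> a | SP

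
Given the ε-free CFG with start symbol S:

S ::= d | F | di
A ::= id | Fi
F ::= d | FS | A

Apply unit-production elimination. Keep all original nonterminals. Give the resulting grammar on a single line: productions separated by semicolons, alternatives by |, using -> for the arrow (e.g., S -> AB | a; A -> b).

S -> d | FS | Fi | di | id; A -> Fi | id; F -> d | FS | Fi | id

Unit productions: F->A, S->F.
Unit pairs (A ⇒* B via units): (F,A), (S,A), (S,F).
S: inherits non-unit rules of {A, F, S} → FS | Fi | d | di | id.
A: inherits non-unit rules of {A} → Fi | id.
F: inherits non-unit rules of {A, F} → FS | Fi | d | id.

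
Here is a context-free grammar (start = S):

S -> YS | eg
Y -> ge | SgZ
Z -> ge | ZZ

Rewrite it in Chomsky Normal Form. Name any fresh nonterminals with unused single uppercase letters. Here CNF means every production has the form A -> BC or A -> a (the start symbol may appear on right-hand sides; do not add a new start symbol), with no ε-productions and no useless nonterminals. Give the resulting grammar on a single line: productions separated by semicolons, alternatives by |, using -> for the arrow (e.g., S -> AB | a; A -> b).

S -> AB | YS; A -> e; B -> g; C -> BZ; Y -> BA | SC; Z -> BA | ZZ

No ε-productions.
No unit productions to eliminate.
TERM: introduce A -> e, B -> g and substitute in every rule of length ≥2.
BIN: Y -> SBZ becomes Y -> SC, C -> BZ.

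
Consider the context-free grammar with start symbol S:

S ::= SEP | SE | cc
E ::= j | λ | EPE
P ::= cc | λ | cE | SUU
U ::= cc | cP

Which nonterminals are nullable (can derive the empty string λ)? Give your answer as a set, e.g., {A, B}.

Directly nullable (have an ε-rule): {E, P}.
Not nullable: S, U — each has a terminal in every rule's right-hand side or depends on a non-nullable symbol.

{E, P}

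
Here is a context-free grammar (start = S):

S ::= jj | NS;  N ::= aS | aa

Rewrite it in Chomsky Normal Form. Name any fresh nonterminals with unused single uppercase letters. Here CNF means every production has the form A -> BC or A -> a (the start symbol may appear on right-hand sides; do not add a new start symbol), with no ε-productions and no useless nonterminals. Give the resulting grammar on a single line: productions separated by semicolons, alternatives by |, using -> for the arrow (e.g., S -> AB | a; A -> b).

S -> BB | NS; A -> a; B -> j; N -> AA | AS

No ε-productions.
No unit productions to eliminate.
TERM: introduce A -> a, B -> j and substitute in every rule of length ≥2.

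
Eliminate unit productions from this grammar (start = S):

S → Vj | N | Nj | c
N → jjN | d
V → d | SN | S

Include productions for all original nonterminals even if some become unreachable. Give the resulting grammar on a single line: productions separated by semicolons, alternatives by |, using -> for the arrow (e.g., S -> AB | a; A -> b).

Unit productions: S->N, V->S.
Unit pairs (A ⇒* B via units): (S,N), (V,N), (V,S).
S: inherits non-unit rules of {N, S} → Nj | Vj | c | d | jjN.
N: inherits non-unit rules of {N} → d | jjN.
V: inherits non-unit rules of {N, S, V} → Nj | SN | Vj | c | d | jjN.

S -> c | d | Nj | Vj | jjN; N -> d | jjN; V -> c | d | Nj | SN | Vj | jjN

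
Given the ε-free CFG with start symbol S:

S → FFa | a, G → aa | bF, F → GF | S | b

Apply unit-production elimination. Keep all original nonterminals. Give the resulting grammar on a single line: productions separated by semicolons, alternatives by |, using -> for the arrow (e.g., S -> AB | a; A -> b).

Unit productions: F->S.
Unit pairs (A ⇒* B via units): (F,S).
S: inherits non-unit rules of {S} → FFa | a.
F: inherits non-unit rules of {F, S} → FFa | GF | a | b.
G: inherits non-unit rules of {G} → aa | bF.

S -> a | FFa; F -> a | b | GF | FFa; G -> aa | bF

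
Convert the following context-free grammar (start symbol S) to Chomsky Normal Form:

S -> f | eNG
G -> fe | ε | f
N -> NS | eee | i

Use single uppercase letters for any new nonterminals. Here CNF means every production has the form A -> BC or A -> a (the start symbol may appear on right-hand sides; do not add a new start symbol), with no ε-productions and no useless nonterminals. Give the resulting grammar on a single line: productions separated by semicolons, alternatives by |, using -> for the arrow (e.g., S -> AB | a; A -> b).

S -> f | BD | BN; A -> f; B -> e; C -> BB; D -> NG; G -> f | AB; N -> i | BC | NS

Nullable: {G}; after ε-elimination: S -> f | eN | eNG; G -> f | fe; N -> i | NS | eee.
No unit productions to eliminate.
TERM: introduce B -> e, A -> f and substitute in every rule of length ≥2.
BIN: N -> BBB becomes N -> BC, C -> BB; S -> BNG becomes S -> BD, D -> NG.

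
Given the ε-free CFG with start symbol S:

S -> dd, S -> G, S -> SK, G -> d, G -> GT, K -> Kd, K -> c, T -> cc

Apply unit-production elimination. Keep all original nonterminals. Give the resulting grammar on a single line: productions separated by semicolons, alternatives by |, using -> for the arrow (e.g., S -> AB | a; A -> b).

S -> d | GT | SK | dd; G -> d | GT; K -> c | Kd; T -> cc

Unit productions: S->G.
Unit pairs (A ⇒* B via units): (S,G).
S: inherits non-unit rules of {G, S} → GT | SK | d | dd.
G: inherits non-unit rules of {G} → GT | d.
K: inherits non-unit rules of {K} → Kd | c.
T: inherits non-unit rules of {T} → cc.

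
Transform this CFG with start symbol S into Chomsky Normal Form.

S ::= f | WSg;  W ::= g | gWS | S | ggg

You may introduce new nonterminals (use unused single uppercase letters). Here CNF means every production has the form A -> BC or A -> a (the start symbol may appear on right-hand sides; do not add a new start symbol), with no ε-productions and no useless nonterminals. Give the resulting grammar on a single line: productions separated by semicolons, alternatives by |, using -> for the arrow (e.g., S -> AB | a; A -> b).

No ε-productions.
After unit-elimination: S -> f | WSg; W -> f | g | WSg | gWS | ggg.
TERM: introduce A -> g and substitute in every rule of length ≥2.
BIN: S -> WSA becomes S -> WB, B -> SA; W -> AAA becomes W -> AC, C -> AA; W -> AWS becomes W -> AD, D -> WS; W -> WSA becomes W -> WE, E -> SA.

S -> f | WB; A -> g; B -> SA; C -> AA; D -> WS; E -> SA; W -> f | g | AC | AD | WE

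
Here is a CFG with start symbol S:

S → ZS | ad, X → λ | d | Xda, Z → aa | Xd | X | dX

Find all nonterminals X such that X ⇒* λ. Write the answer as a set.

Directly nullable (have an ε-rule): {X}.
Z is nullable via Z -> X (every symbol on the right is already known nullable).
Not nullable: S — each has a terminal in every rule's right-hand side or depends on a non-nullable symbol.

{X, Z}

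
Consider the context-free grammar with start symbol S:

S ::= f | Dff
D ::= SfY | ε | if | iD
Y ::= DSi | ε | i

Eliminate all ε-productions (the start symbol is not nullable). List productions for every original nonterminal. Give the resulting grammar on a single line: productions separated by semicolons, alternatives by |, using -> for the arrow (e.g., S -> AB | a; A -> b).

S -> f | ff | Dff; D -> i | Sf | iD | if | SfY; Y -> i | Si | DSi

Nullable set: {D, Y}.
S -> Dff: D nullable, giving Dff | ff.
Drop D -> ε.
D -> SfY: Y nullable, giving Sf | SfY.
D -> iD: D nullable, giving i | iD.
Drop Y -> ε.
Y -> DSi: D nullable, giving DSi | Si.
Unchanged (no nullable symbols): S -> f; D -> if; Y -> i.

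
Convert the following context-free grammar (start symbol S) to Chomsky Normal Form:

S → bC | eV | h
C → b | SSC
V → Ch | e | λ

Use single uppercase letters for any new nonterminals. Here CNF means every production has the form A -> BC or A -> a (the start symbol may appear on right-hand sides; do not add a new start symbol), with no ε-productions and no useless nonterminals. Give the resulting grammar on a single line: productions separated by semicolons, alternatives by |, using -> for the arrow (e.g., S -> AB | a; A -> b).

Nullable: {V}; after ε-elimination: S -> e | h | bC | eV; C -> b | SSC; V -> e | Ch.
No unit productions to eliminate.
TERM: introduce A -> b, B -> e, D -> h and substitute in every rule of length ≥2.
BIN: C -> SSC becomes C -> SE, E -> SC.

S -> e | h | AC | BV; A -> b; B -> e; C -> b | SE; D -> h; E -> SC; V -> e | CD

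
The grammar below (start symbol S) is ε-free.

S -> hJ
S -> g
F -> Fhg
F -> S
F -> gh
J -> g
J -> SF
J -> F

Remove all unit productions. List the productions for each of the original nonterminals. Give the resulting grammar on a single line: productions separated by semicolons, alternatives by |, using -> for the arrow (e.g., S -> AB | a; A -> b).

Unit productions: F->S, J->F.
Unit pairs (A ⇒* B via units): (F,S), (J,F), (J,S).
S: inherits non-unit rules of {S} → g | hJ.
F: inherits non-unit rules of {F, S} → Fhg | g | gh | hJ.
J: inherits non-unit rules of {F, J, S} → Fhg | SF | g | gh | hJ.

S -> g | hJ; F -> g | gh | hJ | Fhg; J -> g | SF | gh | hJ | Fhg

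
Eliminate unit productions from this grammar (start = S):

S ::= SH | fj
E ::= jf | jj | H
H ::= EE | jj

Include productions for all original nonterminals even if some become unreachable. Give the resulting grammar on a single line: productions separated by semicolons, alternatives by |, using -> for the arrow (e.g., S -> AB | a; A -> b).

Unit productions: E->H.
Unit pairs (A ⇒* B via units): (E,H).
S: inherits non-unit rules of {S} → SH | fj.
E: inherits non-unit rules of {E, H} → EE | jf | jj.
H: inherits non-unit rules of {H} → EE | jj.

S -> SH | fj; E -> EE | jf | jj; H -> EE | jj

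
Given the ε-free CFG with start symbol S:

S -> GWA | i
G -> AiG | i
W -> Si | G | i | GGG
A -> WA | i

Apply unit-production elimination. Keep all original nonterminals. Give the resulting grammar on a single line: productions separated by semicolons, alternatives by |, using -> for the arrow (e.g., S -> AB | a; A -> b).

Unit productions: W->G.
Unit pairs (A ⇒* B via units): (W,G).
S: inherits non-unit rules of {S} → GWA | i.
A: inherits non-unit rules of {A} → WA | i.
G: inherits non-unit rules of {G} → AiG | i.
W: inherits non-unit rules of {G, W} → AiG | GGG | Si | i.

S -> i | GWA; A -> i | WA; G -> i | AiG; W -> i | Si | AiG | GGG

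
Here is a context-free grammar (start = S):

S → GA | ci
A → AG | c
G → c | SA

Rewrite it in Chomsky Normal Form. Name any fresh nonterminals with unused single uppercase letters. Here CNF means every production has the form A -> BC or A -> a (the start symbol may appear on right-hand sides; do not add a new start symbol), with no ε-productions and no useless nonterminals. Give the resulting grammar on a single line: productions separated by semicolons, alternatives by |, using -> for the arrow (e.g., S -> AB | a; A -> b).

S -> BC | GA; A -> c | AG; B -> c; C -> i; G -> c | SA

No ε-productions.
No unit productions to eliminate.
TERM: introduce B -> c, C -> i and substitute in every rule of length ≥2.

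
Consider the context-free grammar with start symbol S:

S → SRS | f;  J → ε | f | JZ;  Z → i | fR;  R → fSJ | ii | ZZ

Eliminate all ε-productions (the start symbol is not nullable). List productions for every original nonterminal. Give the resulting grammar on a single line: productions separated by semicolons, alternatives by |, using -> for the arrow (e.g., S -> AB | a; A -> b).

S -> f | SRS; J -> Z | f | JZ; R -> ZZ | fS | ii | fSJ; Z -> i | fR

Nullable set: {J}.
Drop J -> ε.
J -> JZ: J nullable, giving JZ | Z.
R -> fSJ: J nullable, giving fS | fSJ.
Unchanged (no nullable symbols): S -> SRS; S -> f; J -> f; R -> ZZ; R -> ii; Z -> fR; Z -> i.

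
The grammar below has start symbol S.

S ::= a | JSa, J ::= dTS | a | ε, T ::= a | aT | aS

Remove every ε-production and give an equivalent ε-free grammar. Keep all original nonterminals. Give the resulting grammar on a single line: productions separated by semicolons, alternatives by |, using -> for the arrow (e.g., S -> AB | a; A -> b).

Nullable set: {J}.
S -> JSa: J nullable, giving JSa | Sa.
Drop J -> ε.
Unchanged (no nullable symbols): S -> a; J -> a; J -> dTS; T -> a; T -> aS; T -> aT.

S -> a | Sa | JSa; J -> a | dTS; T -> a | aS | aT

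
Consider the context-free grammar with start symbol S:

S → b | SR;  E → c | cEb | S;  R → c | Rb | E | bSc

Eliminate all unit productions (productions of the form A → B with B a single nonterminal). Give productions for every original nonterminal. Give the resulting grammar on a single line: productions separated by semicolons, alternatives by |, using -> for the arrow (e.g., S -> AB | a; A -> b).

Unit productions: E->S, R->E.
Unit pairs (A ⇒* B via units): (E,S), (R,E), (R,S).
S: inherits non-unit rules of {S} → SR | b.
E: inherits non-unit rules of {E, S} → SR | b | c | cEb.
R: inherits non-unit rules of {E, R, S} → Rb | SR | b | bSc | c | cEb.

S -> b | SR; E -> b | c | SR | cEb; R -> b | c | Rb | SR | bSc | cEb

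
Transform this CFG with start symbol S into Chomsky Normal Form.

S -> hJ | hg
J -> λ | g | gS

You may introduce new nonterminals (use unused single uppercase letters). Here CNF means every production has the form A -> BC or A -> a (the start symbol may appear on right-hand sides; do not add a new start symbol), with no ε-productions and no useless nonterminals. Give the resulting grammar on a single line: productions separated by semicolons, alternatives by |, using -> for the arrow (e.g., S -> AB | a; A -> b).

Nullable: {J}; after ε-elimination: S -> h | hJ | hg; J -> g | gS.
No unit productions to eliminate.
TERM: introduce A -> g, B -> h and substitute in every rule of length ≥2.

S -> h | BA | BJ; A -> g; B -> h; J -> g | AS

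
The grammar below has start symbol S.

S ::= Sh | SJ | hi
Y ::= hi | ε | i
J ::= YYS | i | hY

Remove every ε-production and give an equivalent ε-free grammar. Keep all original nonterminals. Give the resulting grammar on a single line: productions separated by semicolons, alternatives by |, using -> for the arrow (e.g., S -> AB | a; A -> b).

S -> SJ | Sh | hi; J -> S | h | i | YS | hY | YYS; Y -> i | hi

Nullable set: {Y}.
J -> YYS: Y, Y nullable, giving S | YS | YYS.
J -> hY: Y nullable, giving h | hY.
Drop Y -> ε.
Unchanged (no nullable symbols): S -> SJ; S -> Sh; S -> hi; J -> i; Y -> hi; Y -> i.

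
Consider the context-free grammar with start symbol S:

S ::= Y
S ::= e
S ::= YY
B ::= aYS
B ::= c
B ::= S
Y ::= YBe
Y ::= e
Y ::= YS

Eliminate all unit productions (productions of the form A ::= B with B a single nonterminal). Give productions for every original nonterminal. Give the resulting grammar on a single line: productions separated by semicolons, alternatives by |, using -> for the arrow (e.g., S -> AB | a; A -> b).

Unit productions: B->S, S->Y.
Unit pairs (A ⇒* B via units): (B,S), (B,Y), (S,Y).
S: inherits non-unit rules of {S, Y} → YBe | YS | YY | e.
B: inherits non-unit rules of {B, S, Y} → YBe | YS | YY | aYS | c | e.
Y: inherits non-unit rules of {Y} → YBe | YS | e.

S -> e | YS | YY | YBe; B -> c | e | YS | YY | YBe | aYS; Y -> e | YS | YBe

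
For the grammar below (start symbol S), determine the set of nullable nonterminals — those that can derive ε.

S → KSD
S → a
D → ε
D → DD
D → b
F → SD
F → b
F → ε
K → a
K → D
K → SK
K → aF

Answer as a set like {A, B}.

{D, F, K}

Directly nullable (have an ε-rule): {D, F}.
K is nullable via K -> D (every symbol on the right is already known nullable).
Not nullable: S — each has a terminal in every rule's right-hand side or depends on a non-nullable symbol.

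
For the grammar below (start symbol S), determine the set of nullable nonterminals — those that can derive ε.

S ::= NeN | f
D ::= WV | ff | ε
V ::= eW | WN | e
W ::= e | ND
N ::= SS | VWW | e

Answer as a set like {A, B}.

{D}

Directly nullable (have an ε-rule): {D}.
Not nullable: N, S, V, W — each has a terminal in every rule's right-hand side or depends on a non-nullable symbol.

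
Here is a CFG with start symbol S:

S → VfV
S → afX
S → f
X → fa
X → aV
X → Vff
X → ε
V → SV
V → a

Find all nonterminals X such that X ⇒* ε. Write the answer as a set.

{X}

Directly nullable (have an ε-rule): {X}.
Not nullable: S, V — each has a terminal in every rule's right-hand side or depends on a non-nullable symbol.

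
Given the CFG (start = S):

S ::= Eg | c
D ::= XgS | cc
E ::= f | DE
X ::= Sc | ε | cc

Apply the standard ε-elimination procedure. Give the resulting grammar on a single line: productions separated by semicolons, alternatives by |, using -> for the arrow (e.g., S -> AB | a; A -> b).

Nullable set: {X}.
D -> XgS: X nullable, giving XgS | gS.
Drop X -> ε.
Unchanged (no nullable symbols): S -> Eg; S -> c; D -> cc; E -> DE; E -> f; X -> Sc; X -> cc.

S -> c | Eg; D -> cc | gS | XgS; E -> f | DE; X -> Sc | cc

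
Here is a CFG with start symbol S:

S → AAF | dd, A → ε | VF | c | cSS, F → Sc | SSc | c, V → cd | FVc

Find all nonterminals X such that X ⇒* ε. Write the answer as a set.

{A}

Directly nullable (have an ε-rule): {A}.
Not nullable: F, S, V — each has a terminal in every rule's right-hand side or depends on a non-nullable symbol.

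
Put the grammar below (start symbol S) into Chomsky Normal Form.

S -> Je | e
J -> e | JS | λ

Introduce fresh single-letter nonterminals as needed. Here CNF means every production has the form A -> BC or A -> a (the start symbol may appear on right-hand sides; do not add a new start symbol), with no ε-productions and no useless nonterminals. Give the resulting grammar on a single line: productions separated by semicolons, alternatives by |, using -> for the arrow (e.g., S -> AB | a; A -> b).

Nullable: {J}; after ε-elimination: S -> e | Je; J -> S | e | JS.
After unit-elimination: S -> e | Je; J -> e | JS | Je.
TERM: introduce A -> e and substitute in every rule of length ≥2.

S -> e | JA; A -> e; J -> e | JA | JS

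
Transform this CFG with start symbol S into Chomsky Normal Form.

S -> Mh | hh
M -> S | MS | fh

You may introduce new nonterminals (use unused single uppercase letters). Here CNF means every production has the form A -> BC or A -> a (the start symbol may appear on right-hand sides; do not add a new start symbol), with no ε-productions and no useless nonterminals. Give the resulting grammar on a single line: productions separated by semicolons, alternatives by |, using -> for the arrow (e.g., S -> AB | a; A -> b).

S -> AA | MA; A -> h; B -> f; M -> AA | BA | MA | MS

No ε-productions.
After unit-elimination: S -> Mh | hh; M -> MS | Mh | fh | hh.
TERM: introduce B -> f, A -> h and substitute in every rule of length ≥2.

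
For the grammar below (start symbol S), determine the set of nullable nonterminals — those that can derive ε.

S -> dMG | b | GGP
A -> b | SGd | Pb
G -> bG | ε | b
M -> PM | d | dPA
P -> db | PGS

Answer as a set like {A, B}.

Directly nullable (have an ε-rule): {G}.
Not nullable: A, M, P, S — each has a terminal in every rule's right-hand side or depends on a non-nullable symbol.

{G}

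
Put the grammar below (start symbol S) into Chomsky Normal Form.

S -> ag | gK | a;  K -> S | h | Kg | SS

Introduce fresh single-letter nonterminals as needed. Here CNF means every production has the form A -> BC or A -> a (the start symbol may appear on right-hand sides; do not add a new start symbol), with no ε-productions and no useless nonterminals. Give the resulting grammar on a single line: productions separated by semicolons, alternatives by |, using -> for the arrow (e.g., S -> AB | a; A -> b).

No ε-productions.
After unit-elimination: S -> a | ag | gK; K -> a | h | Kg | SS | ag | gK.
TERM: introduce B -> a, A -> g and substitute in every rule of length ≥2.

S -> a | AK | BA; A -> g; B -> a; K -> a | h | AK | BA | KA | SS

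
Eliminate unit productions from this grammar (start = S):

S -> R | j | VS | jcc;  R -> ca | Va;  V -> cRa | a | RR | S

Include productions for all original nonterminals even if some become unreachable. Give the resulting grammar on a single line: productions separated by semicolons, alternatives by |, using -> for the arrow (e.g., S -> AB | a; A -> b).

Unit productions: S->R, V->S.
Unit pairs (A ⇒* B via units): (S,R), (V,R), (V,S).
S: inherits non-unit rules of {R, S} → VS | Va | ca | j | jcc.
R: inherits non-unit rules of {R} → Va | ca.
V: inherits non-unit rules of {R, S, V} → RR | VS | Va | a | cRa | ca | j | jcc.

S -> j | VS | Va | ca | jcc; R -> Va | ca; V -> a | j | RR | VS | Va | ca | cRa | jcc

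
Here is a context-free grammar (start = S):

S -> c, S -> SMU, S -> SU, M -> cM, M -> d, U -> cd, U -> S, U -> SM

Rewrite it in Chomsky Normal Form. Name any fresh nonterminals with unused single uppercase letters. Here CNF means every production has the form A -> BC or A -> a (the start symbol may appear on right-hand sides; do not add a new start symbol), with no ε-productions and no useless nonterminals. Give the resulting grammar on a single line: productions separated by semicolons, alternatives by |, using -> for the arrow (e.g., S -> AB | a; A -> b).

No ε-productions.
After unit-elimination: S -> c | SU | SMU; M -> d | cM; U -> c | SM | SU | cd | SMU.
TERM: introduce A -> c, B -> d and substitute in every rule of length ≥2.
BIN: S -> SMU becomes S -> SC, C -> MU; U -> SMU becomes U -> SD, D -> MU.

S -> c | SC | SU; A -> c; B -> d; C -> MU; D -> MU; M -> d | AM; U -> c | AB | SD | SM | SU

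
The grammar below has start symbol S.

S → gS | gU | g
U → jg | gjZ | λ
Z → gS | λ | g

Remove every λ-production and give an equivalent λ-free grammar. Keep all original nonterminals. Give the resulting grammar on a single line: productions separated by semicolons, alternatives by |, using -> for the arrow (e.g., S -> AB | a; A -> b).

S -> g | gS | gU; U -> gj | jg | gjZ; Z -> g | gS

Nullable set: {U, Z}.
S -> gU: U nullable, giving g | gU.
Drop U -> λ.
U -> gjZ: Z nullable, giving gj | gjZ.
Drop Z -> λ.
Unchanged (no nullable symbols): S -> g; S -> gS; U -> jg; Z -> g; Z -> gS.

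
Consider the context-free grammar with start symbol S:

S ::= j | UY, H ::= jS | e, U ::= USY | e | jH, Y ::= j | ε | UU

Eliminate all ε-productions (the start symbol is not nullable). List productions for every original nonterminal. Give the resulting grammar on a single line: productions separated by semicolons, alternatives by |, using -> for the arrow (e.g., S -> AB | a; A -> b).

Nullable set: {Y}.
S -> UY: Y nullable, giving U | UY.
U -> USY: Y nullable, giving US | USY.
Drop Y -> ε.
Unchanged (no nullable symbols): S -> j; H -> e; H -> jS; U -> e; U -> jH; Y -> UU; Y -> j.

S -> U | j | UY; H -> e | jS; U -> e | US | jH | USY; Y -> j | UU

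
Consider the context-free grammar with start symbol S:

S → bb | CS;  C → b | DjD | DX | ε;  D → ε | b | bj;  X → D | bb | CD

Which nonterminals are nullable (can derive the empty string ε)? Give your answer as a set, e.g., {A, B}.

Directly nullable (have an ε-rule): {C, D}.
X is nullable via X -> D (every symbol on the right is already known nullable).
Not nullable: S — each has a terminal in every rule's right-hand side or depends on a non-nullable symbol.

{C, D, X}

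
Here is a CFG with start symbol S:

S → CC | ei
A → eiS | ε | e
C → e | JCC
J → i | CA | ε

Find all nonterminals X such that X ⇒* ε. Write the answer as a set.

{A, J}

Directly nullable (have an ε-rule): {A, J}.
Not nullable: C, S — each has a terminal in every rule's right-hand side or depends on a non-nullable symbol.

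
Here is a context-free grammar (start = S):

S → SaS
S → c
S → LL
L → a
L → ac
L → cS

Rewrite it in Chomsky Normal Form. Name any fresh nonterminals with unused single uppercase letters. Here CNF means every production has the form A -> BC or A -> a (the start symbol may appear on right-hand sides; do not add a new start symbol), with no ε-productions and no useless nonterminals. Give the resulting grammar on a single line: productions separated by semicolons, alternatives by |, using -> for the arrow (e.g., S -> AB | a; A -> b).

No ε-productions.
No unit productions to eliminate.
TERM: introduce A -> a, B -> c and substitute in every rule of length ≥2.
BIN: S -> SAS becomes S -> SC, C -> AS.

S -> c | LL | SC; A -> a; B -> c; C -> AS; L -> a | AB | BS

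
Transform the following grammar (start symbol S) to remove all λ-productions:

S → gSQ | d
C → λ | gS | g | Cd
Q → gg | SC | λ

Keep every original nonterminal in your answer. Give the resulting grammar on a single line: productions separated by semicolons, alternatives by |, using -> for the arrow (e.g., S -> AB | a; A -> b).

Nullable set: {C, Q}.
S -> gSQ: Q nullable, giving gS | gSQ.
Drop C -> λ.
C -> Cd: C nullable, giving Cd | d.
Drop Q -> λ.
Q -> SC: C nullable, giving S | SC.
Unchanged (no nullable symbols): S -> d; C -> g; C -> gS; Q -> gg.

S -> d | gS | gSQ; C -> d | g | Cd | gS; Q -> S | SC | gg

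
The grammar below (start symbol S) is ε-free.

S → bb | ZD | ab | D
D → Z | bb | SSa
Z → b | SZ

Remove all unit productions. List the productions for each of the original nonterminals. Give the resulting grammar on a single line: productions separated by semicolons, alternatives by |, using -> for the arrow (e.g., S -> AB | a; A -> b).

Unit productions: D->Z, S->D.
Unit pairs (A ⇒* B via units): (D,Z), (S,D), (S,Z).
S: inherits non-unit rules of {D, S, Z} → SSa | SZ | ZD | ab | b | bb.
D: inherits non-unit rules of {D, Z} → SSa | SZ | b | bb.
Z: inherits non-unit rules of {Z} → SZ | b.

S -> b | SZ | ZD | ab | bb | SSa; D -> b | SZ | bb | SSa; Z -> b | SZ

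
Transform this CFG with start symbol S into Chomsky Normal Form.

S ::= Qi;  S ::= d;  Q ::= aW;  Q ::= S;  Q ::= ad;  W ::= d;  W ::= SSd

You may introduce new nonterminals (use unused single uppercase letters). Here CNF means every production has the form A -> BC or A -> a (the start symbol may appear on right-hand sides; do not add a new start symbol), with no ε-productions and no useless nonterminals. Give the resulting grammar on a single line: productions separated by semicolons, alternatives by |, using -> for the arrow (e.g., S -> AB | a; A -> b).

No ε-productions.
After unit-elimination: S -> d | Qi; Q -> d | Qi | aW | ad; W -> d | SSd.
TERM: introduce B -> a, C -> d, A -> i and substitute in every rule of length ≥2.
BIN: W -> SSC becomes W -> SD, D -> SC.

S -> d | QA; A -> i; B -> a; C -> d; D -> SC; Q -> d | BC | BW | QA; W -> d | SD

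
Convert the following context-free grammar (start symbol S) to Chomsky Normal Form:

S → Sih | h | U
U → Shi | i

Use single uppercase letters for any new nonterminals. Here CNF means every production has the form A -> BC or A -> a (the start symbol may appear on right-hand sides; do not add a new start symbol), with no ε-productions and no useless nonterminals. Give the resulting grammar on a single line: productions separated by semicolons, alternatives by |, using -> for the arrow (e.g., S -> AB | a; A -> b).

No ε-productions.
After unit-elimination: S -> h | i | Shi | Sih; U -> i | Shi.
TERM: introduce A -> h, B -> i and substitute in every rule of length ≥2.
BIN: S -> SAB becomes S -> SC, C -> AB; S -> SBA becomes S -> SD, D -> BA; U -> SAB becomes U -> SE, E -> AB.
Drop unreachable/unproductive: U.

S -> h | i | SC | SD; A -> h; B -> i; C -> AB; D -> BA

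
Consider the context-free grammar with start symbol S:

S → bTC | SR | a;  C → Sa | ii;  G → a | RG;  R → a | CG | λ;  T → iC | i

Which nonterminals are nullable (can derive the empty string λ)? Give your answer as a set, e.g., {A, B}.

{R}

Directly nullable (have an ε-rule): {R}.
Not nullable: C, G, S, T — each has a terminal in every rule's right-hand side or depends on a non-nullable symbol.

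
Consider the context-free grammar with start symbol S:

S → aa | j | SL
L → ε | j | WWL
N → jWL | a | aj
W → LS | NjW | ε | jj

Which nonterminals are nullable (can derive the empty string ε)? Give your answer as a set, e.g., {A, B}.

Directly nullable (have an ε-rule): {L, W}.
Not nullable: N, S — each has a terminal in every rule's right-hand side or depends on a non-nullable symbol.

{L, W}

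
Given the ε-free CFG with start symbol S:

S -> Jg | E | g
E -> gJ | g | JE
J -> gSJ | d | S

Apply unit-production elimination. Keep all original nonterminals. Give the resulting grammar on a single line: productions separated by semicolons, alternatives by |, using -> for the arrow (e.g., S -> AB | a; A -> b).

S -> g | JE | Jg | gJ; E -> g | JE | gJ; J -> d | g | JE | Jg | gJ | gSJ

Unit productions: J->S, S->E.
Unit pairs (A ⇒* B via units): (J,E), (J,S), (S,E).
S: inherits non-unit rules of {E, S} → JE | Jg | g | gJ.
E: inherits non-unit rules of {E} → JE | g | gJ.
J: inherits non-unit rules of {E, J, S} → JE | Jg | d | g | gJ | gSJ.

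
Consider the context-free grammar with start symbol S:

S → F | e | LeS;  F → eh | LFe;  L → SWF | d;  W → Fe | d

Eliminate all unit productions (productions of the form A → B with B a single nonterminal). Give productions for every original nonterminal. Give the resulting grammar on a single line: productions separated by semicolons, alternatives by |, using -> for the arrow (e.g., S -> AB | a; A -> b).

S -> e | eh | LFe | LeS; F -> eh | LFe; L -> d | SWF; W -> d | Fe

Unit productions: S->F.
Unit pairs (A ⇒* B via units): (S,F).
S: inherits non-unit rules of {F, S} → LFe | LeS | e | eh.
F: inherits non-unit rules of {F} → LFe | eh.
L: inherits non-unit rules of {L} → SWF | d.
W: inherits non-unit rules of {W} → Fe | d.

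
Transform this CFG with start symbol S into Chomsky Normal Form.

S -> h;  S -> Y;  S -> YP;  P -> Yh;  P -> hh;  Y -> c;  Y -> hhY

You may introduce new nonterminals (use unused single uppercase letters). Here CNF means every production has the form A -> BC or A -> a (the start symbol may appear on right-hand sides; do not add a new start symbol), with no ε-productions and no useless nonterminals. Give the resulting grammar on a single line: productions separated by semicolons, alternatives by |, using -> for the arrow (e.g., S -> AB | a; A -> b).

No ε-productions.
After unit-elimination: S -> c | h | YP | hhY; P -> Yh | hh; Y -> c | hhY.
TERM: introduce A -> h and substitute in every rule of length ≥2.
BIN: S -> AAY becomes S -> AB, B -> AY; Y -> AAY becomes Y -> AC, C -> AY.

S -> c | h | AB | YP; A -> h; B -> AY; C -> AY; P -> AA | YA; Y -> c | AC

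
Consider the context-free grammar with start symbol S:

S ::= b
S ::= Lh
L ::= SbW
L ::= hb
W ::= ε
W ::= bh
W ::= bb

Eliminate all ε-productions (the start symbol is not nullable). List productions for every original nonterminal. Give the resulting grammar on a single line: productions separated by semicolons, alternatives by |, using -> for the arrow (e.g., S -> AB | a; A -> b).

S -> b | Lh; L -> Sb | hb | SbW; W -> bb | bh

Nullable set: {W}.
L -> SbW: W nullable, giving Sb | SbW.
Drop W -> ε.
Unchanged (no nullable symbols): S -> Lh; S -> b; L -> hb; W -> bb; W -> bh.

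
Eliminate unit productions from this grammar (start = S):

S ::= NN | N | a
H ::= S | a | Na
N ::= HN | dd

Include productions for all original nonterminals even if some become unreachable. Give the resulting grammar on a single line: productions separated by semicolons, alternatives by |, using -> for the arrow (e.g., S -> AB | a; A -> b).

S -> a | HN | NN | dd; H -> a | HN | NN | Na | dd; N -> HN | dd

Unit productions: H->S, S->N.
Unit pairs (A ⇒* B via units): (H,N), (H,S), (S,N).
S: inherits non-unit rules of {N, S} → HN | NN | a | dd.
H: inherits non-unit rules of {H, N, S} → HN | NN | Na | a | dd.
N: inherits non-unit rules of {N} → HN | dd.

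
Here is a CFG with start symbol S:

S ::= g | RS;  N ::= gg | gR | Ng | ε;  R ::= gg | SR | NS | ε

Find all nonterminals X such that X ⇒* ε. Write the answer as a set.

Directly nullable (have an ε-rule): {N, R}.
Not nullable: S — each has a terminal in every rule's right-hand side or depends on a non-nullable symbol.

{N, R}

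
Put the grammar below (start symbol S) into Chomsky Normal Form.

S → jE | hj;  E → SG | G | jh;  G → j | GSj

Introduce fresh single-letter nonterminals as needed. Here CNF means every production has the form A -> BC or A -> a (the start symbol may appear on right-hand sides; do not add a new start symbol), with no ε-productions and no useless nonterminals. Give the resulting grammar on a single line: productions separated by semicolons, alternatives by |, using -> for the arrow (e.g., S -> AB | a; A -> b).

No ε-productions.
After unit-elimination: S -> hj | jE; E -> j | SG | jh | GSj; G -> j | GSj.
TERM: introduce B -> h, A -> j and substitute in every rule of length ≥2.
BIN: E -> GSA becomes E -> GC, C -> SA; G -> GSA becomes G -> GD, D -> SA.

S -> AE | BA; A -> j; B -> h; C -> SA; D -> SA; E -> j | AB | GC | SG; G -> j | GD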